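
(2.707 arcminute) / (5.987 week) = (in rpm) 2.077e-09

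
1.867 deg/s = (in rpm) 0.3112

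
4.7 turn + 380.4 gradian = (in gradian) 2260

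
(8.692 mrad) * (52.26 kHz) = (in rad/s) 454.2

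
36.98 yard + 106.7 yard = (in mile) 0.08164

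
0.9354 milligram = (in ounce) 3.3e-05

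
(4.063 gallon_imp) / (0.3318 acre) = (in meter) 1.376e-05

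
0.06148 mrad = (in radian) 6.148e-05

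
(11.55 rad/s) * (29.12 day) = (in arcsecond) 5.994e+12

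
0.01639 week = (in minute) 165.2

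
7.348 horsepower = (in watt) 5479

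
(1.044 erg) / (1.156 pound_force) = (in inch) 7.993e-07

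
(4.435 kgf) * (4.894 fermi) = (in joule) 2.129e-13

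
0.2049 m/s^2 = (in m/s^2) 0.2049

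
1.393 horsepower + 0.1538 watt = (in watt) 1039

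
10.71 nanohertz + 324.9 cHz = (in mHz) 3249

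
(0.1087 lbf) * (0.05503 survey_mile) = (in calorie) 10.23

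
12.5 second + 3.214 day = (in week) 0.4592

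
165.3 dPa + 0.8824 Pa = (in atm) 0.0001718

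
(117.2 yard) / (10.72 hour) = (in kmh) 0.009997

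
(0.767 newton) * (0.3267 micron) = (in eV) 1.564e+12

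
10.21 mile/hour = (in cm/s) 456.4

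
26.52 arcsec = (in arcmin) 0.442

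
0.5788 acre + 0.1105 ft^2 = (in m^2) 2342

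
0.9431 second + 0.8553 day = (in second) 7.39e+04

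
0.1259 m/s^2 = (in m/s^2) 0.1259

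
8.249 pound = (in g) 3742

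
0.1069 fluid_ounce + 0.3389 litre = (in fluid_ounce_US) 11.57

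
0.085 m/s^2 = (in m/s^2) 0.085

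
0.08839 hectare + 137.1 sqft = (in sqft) 9651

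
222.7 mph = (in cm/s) 9956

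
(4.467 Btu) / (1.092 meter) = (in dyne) 4.316e+08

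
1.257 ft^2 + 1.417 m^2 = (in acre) 0.000379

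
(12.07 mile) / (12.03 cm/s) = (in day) 1.869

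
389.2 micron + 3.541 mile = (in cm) 5.699e+05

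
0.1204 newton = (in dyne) 1.204e+04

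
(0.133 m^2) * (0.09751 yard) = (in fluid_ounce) 401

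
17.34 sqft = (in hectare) 0.0001611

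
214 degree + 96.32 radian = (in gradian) 6370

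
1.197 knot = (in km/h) 2.217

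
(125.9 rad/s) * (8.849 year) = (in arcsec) 7.247e+15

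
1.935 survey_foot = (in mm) 589.8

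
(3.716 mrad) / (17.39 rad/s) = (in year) 6.776e-12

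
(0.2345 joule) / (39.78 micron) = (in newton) 5895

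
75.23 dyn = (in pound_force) 0.0001691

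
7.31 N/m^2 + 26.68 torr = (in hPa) 35.64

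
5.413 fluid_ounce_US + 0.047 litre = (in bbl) 0.001303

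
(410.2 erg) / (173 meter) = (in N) 2.371e-07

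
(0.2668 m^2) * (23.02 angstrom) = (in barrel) 3.863e-09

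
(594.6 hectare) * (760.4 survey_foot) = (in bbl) 8.668e+09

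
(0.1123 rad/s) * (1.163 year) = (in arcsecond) 8.496e+11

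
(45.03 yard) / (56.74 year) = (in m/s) 2.301e-08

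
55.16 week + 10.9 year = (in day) 4365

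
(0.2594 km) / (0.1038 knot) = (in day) 0.05622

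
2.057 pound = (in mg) 9.33e+05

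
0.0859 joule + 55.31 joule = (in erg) 5.54e+08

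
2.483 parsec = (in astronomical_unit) 5.122e+05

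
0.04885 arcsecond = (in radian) 2.368e-07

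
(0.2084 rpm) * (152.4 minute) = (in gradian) 1.27e+04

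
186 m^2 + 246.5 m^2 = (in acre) 0.1069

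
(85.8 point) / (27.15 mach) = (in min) 5.457e-08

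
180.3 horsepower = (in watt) 1.344e+05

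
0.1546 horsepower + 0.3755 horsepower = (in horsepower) 0.5301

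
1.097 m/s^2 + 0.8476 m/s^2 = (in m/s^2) 1.945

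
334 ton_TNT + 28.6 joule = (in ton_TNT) 334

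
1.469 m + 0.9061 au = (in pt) 3.842e+14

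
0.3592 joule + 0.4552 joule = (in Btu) 0.0007719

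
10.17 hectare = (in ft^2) 1.095e+06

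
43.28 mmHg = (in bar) 0.0577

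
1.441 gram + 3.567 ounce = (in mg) 1.026e+05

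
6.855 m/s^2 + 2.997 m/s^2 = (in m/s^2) 9.852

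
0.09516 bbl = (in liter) 15.13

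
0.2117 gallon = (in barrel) 0.00504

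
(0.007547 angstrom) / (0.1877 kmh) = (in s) 1.447e-11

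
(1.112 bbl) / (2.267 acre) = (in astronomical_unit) 1.288e-16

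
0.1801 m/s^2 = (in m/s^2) 0.1801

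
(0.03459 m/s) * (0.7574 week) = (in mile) 9.846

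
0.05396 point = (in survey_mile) 1.183e-08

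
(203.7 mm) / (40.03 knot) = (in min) 0.0001649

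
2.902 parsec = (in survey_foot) 2.938e+17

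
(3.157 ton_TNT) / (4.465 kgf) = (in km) 3.017e+05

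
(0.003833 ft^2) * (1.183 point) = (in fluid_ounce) 0.005025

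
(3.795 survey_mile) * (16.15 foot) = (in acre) 7.429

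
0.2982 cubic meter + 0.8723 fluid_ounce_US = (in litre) 298.2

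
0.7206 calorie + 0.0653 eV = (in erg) 3.015e+07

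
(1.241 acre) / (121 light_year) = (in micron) 4.387e-09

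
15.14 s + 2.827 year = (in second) 8.915e+07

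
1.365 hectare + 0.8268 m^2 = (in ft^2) 1.469e+05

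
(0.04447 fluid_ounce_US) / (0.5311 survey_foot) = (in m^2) 8.124e-06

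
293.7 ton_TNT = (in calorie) 2.937e+11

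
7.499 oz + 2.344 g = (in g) 214.9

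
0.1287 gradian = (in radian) 0.002022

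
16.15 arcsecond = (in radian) 7.83e-05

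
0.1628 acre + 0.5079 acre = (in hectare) 0.2714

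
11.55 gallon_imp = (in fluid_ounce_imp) 1848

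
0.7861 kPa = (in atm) 0.007758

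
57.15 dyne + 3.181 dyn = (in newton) 0.0006033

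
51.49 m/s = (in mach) 0.1512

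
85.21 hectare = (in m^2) 8.521e+05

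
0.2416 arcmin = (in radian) 7.028e-05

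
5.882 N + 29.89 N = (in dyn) 3.577e+06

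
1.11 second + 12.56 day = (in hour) 301.4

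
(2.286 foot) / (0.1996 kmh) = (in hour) 0.003491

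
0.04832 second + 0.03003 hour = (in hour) 0.03004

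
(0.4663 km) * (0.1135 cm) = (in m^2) 0.5293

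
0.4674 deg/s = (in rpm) 0.0779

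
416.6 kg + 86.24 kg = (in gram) 5.028e+05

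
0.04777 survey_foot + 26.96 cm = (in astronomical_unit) 1.899e-12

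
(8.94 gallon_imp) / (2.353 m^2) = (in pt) 48.96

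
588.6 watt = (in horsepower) 0.7893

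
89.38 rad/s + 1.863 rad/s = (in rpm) 871.3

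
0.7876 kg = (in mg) 7.876e+05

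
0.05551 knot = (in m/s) 0.02856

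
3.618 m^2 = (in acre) 0.000894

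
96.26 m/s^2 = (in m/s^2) 96.26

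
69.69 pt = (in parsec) 7.967e-19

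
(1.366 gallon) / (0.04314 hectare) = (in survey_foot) 3.932e-05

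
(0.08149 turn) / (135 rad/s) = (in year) 1.203e-10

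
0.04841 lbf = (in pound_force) 0.04841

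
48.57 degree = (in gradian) 53.97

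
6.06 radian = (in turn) 0.9645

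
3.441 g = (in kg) 0.003441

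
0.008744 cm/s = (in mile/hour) 0.0001956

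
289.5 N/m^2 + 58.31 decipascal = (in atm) 0.002915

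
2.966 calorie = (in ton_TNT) 2.966e-09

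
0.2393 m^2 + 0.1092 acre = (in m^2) 442.2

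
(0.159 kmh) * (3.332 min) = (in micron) 8.83e+06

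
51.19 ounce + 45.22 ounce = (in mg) 2.733e+06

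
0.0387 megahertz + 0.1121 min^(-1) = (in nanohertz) 3.87e+13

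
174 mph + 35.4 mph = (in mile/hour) 209.4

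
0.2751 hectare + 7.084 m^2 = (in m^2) 2758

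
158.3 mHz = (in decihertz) 1.583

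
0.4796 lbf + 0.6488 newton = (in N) 2.782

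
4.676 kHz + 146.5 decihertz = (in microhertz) 4.691e+09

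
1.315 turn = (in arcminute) 2.84e+04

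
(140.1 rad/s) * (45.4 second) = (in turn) 1012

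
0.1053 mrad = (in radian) 0.0001053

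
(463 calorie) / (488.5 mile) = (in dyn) 246.4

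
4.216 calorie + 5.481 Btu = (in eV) 3.62e+22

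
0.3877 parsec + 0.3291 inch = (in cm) 1.196e+18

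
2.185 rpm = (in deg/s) 13.11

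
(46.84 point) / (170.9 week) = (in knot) 3.108e-10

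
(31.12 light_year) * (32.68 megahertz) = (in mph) 2.152e+25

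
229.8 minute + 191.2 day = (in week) 27.34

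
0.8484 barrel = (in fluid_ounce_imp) 4747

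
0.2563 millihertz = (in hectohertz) 2.563e-06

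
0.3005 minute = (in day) 0.0002087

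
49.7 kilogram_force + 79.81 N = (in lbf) 127.5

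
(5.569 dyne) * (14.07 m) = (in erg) 7836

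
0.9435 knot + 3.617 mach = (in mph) 2756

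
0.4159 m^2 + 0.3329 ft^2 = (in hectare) 4.468e-05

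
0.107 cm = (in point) 3.033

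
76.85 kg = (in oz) 2711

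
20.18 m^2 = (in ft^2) 217.2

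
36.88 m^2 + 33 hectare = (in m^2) 3.3e+05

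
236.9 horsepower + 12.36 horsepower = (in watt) 1.859e+05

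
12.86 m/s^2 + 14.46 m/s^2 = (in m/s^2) 27.32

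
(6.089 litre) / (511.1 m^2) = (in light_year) 1.259e-21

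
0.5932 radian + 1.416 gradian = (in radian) 0.6154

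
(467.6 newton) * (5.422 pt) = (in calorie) 0.2138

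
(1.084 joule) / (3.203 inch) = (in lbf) 2.995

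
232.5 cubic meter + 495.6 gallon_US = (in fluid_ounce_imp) 8.249e+06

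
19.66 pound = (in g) 8918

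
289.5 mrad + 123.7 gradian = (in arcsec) 4.605e+05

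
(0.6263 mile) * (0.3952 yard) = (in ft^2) 3921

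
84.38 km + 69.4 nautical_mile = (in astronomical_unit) 1.423e-06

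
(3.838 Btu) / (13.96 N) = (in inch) 1.142e+04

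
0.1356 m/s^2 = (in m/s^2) 0.1356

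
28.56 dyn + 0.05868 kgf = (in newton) 0.5757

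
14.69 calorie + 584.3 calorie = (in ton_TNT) 5.99e-07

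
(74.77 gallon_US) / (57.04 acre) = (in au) 8.196e-18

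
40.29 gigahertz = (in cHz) 4.029e+12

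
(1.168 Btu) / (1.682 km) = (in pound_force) 0.1647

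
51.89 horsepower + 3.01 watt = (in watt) 3.87e+04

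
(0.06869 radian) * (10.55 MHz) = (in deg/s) 4.152e+07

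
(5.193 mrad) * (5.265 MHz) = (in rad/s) 2.734e+04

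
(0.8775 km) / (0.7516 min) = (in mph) 43.53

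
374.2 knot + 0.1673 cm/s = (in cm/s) 1.925e+04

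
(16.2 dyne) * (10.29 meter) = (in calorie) 0.0003984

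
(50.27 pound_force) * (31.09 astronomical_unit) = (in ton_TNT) 2.486e+05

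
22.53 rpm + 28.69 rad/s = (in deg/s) 1779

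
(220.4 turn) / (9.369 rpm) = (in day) 0.01634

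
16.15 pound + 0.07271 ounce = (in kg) 7.328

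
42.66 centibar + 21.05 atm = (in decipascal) 2.176e+07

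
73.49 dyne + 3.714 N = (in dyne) 3.715e+05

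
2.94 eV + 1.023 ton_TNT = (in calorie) 1.023e+09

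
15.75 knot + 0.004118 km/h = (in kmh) 29.17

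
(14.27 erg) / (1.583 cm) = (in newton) 9.015e-05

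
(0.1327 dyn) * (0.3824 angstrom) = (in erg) 5.074e-10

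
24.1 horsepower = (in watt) 1.797e+04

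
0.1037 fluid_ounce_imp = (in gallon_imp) 0.0006481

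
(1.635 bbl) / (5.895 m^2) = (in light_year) 4.661e-18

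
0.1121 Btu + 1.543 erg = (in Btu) 0.1121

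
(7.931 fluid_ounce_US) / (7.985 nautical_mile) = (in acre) 3.919e-12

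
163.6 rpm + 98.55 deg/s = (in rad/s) 18.85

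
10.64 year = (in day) 3884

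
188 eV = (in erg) 3.012e-10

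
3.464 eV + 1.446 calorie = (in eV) 3.776e+19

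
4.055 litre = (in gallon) 1.071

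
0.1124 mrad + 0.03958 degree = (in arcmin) 2.761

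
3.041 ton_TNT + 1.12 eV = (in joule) 1.272e+10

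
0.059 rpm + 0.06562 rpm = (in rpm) 0.1246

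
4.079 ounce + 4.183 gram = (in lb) 0.2642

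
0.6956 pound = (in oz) 11.13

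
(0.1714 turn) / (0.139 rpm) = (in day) 0.0008563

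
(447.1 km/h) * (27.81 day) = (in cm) 2.984e+10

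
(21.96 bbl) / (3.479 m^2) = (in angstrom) 1.004e+10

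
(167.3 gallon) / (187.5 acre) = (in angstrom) 8346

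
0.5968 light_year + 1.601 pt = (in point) 1.6e+19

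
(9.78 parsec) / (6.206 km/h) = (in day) 2.026e+12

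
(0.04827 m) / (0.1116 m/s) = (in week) 7.152e-07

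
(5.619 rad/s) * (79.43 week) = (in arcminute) 9.28e+11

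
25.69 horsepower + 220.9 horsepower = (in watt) 1.839e+05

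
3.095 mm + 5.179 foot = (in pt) 4483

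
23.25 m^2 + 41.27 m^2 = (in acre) 0.01594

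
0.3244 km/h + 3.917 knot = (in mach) 0.006183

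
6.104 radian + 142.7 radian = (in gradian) 9473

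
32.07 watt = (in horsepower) 0.04301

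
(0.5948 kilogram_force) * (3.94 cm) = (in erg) 2.298e+06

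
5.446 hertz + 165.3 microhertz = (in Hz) 5.446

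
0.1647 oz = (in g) 4.669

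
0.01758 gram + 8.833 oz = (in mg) 2.504e+05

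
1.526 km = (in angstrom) 1.526e+13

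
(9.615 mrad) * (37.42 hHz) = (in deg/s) 2061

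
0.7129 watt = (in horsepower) 0.000956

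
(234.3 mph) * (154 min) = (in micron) 9.678e+11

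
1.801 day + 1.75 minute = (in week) 0.2575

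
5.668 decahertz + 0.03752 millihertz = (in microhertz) 5.668e+07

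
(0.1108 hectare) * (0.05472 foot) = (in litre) 1.848e+04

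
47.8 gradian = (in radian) 0.7508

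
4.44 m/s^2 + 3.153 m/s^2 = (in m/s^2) 7.593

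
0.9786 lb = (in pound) 0.9786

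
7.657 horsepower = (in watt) 5710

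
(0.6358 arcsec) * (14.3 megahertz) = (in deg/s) 2526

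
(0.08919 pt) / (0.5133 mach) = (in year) 5.709e-15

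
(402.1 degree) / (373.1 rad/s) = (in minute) 0.0003135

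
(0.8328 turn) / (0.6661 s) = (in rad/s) 7.856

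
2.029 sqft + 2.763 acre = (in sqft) 1.204e+05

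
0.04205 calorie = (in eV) 1.098e+18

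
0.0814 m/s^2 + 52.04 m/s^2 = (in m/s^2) 52.12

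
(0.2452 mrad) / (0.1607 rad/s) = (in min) 2.543e-05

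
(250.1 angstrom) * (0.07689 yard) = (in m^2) 1.758e-09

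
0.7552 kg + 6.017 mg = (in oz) 26.64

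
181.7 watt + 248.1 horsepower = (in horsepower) 248.3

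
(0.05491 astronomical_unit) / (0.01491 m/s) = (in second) 5.509e+11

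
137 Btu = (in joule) 1.445e+05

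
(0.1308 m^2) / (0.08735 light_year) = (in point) 4.487e-13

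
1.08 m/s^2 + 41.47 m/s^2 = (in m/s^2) 42.55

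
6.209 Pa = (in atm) 6.128e-05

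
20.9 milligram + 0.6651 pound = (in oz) 10.64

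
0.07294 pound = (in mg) 3.309e+04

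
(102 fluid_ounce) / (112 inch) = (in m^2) 0.00106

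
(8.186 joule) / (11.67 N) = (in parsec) 2.273e-17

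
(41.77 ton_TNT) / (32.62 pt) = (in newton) 1.519e+13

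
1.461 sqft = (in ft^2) 1.461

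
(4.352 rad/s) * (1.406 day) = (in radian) 5.287e+05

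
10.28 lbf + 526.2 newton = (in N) 571.9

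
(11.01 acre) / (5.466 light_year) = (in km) 8.616e-16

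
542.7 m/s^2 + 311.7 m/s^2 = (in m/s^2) 854.4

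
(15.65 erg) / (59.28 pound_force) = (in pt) 1.682e-05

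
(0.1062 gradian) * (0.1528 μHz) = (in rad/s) 2.549e-10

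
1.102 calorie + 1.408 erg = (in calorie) 1.102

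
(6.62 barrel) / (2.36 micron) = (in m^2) 4.46e+05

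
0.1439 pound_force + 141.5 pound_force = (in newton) 630.1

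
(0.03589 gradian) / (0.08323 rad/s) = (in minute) 0.0001129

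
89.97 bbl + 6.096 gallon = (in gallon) 3785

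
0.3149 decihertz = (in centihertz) 3.149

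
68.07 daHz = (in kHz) 0.6807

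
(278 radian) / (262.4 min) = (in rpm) 0.1686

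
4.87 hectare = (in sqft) 5.242e+05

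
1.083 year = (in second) 3.415e+07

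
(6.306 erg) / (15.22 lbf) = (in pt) 2.64e-05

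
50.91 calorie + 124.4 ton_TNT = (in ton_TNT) 124.4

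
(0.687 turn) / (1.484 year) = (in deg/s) 5.285e-06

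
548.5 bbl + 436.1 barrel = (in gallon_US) 4.135e+04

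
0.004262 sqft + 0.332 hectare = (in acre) 0.8204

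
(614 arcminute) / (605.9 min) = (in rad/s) 4.913e-06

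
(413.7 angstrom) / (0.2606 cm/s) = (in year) 5.034e-13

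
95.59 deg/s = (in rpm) 15.93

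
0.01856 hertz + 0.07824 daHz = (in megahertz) 8.01e-07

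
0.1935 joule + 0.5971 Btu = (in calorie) 150.6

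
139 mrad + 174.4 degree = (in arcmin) 1.094e+04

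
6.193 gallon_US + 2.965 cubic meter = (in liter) 2988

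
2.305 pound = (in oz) 36.88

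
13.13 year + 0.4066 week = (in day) 4795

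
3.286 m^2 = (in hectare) 0.0003286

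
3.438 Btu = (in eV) 2.264e+22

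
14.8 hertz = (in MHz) 1.48e-05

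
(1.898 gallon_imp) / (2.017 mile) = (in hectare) 2.658e-10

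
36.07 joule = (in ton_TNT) 8.621e-09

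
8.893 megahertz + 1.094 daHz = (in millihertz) 8.893e+09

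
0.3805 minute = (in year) 7.239e-07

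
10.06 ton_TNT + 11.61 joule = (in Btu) 3.989e+07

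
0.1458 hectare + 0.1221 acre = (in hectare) 0.1952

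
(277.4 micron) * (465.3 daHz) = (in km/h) 4.647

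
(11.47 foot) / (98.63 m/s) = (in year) 1.124e-09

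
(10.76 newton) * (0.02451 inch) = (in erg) 6.699e+04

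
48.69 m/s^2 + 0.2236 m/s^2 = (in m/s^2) 48.91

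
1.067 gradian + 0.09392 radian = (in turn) 0.01762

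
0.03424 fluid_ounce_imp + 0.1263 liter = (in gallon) 0.03362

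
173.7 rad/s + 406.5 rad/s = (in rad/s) 580.2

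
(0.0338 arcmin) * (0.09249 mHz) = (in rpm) 8.684e-09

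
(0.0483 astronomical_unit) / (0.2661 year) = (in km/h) 3100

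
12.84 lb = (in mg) 5.824e+06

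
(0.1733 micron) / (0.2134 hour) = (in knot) 4.385e-10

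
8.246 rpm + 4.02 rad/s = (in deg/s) 279.8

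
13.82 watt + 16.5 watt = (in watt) 30.32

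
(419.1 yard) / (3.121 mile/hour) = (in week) 0.0004542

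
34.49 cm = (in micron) 3.449e+05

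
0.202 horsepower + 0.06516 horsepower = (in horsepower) 0.2672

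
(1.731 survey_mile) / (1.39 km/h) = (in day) 0.08351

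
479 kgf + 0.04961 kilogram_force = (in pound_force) 1056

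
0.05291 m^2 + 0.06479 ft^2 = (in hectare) 5.893e-06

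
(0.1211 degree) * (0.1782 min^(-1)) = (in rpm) 5.994e-05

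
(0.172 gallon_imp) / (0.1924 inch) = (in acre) 3.954e-05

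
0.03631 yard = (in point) 94.12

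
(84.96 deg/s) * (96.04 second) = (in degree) 8160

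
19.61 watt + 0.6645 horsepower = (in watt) 515.1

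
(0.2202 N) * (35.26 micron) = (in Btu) 7.359e-09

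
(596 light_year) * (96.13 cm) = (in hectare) 5.42e+14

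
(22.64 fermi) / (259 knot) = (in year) 5.388e-24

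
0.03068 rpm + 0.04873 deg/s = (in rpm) 0.0388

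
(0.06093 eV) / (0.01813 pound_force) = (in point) 3.431e-16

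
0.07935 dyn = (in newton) 7.935e-07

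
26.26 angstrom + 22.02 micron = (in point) 0.06243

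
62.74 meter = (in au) 4.194e-10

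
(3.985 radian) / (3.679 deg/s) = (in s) 62.06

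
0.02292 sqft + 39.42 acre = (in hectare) 15.95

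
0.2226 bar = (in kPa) 22.26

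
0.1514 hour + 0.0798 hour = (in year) 2.639e-05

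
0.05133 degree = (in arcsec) 184.8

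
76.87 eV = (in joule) 1.232e-17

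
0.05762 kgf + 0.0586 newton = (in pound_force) 0.1402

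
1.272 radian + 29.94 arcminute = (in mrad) 1281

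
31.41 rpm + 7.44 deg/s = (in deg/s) 195.9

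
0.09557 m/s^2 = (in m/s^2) 0.09557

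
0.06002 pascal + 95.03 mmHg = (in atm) 0.125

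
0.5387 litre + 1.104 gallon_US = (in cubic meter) 0.004718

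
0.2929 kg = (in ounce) 10.33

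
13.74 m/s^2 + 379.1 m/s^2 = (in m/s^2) 392.8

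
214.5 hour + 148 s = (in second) 7.723e+05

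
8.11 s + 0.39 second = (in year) 2.695e-07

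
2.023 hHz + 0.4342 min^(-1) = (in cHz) 2.023e+04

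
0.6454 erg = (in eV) 4.028e+11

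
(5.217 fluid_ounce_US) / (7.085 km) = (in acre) 5.381e-12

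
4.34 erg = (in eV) 2.709e+12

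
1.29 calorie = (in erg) 5.397e+07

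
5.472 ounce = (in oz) 5.472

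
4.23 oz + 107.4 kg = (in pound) 237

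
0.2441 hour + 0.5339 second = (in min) 14.65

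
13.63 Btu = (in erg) 1.438e+11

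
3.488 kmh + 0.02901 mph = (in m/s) 0.9819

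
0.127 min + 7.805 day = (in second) 6.744e+05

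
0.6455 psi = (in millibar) 44.51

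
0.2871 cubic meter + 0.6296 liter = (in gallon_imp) 63.29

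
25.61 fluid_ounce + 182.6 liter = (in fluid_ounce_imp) 6453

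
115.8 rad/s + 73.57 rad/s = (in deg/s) 1.085e+04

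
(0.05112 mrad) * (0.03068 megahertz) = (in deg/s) 89.86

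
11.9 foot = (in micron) 3.627e+06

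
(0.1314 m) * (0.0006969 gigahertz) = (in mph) 2.048e+05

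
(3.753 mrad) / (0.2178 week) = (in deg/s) 1.632e-06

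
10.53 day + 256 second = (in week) 1.505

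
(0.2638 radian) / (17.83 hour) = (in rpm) 3.925e-05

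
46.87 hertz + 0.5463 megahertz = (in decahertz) 5.463e+04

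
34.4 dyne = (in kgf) 3.508e-05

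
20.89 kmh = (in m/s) 5.803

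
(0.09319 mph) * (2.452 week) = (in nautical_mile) 33.36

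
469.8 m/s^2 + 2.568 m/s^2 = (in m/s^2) 472.4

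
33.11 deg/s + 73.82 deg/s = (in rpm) 17.82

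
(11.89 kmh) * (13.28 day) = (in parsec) 1.228e-10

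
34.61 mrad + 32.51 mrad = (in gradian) 4.273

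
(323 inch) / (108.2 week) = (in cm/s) 1.254e-05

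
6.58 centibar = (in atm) 0.06494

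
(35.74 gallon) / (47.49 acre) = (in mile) 4.374e-10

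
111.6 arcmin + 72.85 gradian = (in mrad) 1177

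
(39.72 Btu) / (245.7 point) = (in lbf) 1.087e+05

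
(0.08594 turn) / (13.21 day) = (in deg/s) 2.711e-05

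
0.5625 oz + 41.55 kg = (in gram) 4.157e+04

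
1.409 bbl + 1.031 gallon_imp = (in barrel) 1.438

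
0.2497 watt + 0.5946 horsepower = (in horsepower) 0.5949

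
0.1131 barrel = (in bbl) 0.1131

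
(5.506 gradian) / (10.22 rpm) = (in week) 1.336e-07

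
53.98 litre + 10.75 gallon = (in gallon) 25.01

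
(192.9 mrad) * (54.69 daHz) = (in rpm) 1007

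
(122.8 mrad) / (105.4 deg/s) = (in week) 1.104e-07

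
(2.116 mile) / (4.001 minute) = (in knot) 27.57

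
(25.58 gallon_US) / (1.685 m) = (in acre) 1.42e-05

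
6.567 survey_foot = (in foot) 6.567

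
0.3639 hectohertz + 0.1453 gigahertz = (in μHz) 1.453e+14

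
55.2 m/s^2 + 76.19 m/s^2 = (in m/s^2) 131.4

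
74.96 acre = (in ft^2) 3.265e+06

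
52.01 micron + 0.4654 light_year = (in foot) 1.445e+16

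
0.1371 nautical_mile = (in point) 7.197e+05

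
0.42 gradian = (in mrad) 6.597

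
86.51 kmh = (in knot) 46.71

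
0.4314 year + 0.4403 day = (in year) 0.4326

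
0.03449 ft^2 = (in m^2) 0.003204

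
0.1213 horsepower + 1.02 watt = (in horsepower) 0.1227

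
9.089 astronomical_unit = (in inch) 5.353e+13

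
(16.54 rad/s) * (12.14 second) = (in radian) 200.8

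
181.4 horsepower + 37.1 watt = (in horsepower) 181.4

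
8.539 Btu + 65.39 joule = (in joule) 9075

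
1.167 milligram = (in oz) 4.116e-05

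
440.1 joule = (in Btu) 0.4171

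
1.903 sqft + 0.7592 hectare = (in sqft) 8.172e+04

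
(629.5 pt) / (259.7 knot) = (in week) 2.748e-09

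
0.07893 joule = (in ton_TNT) 1.886e-11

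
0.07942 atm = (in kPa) 8.047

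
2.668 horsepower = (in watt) 1990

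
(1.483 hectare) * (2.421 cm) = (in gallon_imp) 7.898e+04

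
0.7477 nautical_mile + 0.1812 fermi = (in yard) 1514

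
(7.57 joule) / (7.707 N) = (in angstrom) 9.822e+09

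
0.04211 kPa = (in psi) 0.006108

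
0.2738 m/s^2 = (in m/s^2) 0.2738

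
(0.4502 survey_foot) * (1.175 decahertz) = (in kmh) 5.804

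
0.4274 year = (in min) 2.246e+05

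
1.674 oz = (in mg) 4.746e+04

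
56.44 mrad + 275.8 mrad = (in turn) 0.05288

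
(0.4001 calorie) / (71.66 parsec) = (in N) 7.571e-19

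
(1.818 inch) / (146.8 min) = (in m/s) 5.243e-06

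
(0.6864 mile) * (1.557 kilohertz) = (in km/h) 6.192e+06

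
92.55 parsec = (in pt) 8.095e+21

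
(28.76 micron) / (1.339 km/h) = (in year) 2.452e-12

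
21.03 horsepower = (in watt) 1.568e+04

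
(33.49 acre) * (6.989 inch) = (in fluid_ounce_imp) 8.468e+08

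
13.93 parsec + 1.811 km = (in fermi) 4.298e+32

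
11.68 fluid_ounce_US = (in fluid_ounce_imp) 12.16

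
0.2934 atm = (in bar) 0.2973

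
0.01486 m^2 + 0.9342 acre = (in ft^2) 4.069e+04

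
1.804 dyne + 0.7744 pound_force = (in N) 3.445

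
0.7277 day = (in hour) 17.46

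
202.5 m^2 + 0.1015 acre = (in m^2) 613.3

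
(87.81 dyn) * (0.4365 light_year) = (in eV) 2.263e+31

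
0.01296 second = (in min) 0.000216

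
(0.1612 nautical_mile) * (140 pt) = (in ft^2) 158.7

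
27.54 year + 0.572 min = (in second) 8.685e+08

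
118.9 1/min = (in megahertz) 1.982e-06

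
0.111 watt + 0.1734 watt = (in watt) 0.2844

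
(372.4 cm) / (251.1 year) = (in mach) 1.381e-12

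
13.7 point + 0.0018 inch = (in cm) 0.4879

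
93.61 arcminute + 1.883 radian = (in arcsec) 3.94e+05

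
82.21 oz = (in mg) 2.331e+06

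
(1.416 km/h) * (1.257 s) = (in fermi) 4.944e+14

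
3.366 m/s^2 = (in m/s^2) 3.366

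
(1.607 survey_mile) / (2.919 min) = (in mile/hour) 33.03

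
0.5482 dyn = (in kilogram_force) 5.59e-07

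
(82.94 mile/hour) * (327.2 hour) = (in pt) 1.238e+11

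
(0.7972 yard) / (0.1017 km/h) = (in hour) 0.007168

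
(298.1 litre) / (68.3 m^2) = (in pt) 12.37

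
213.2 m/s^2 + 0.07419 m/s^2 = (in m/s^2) 213.3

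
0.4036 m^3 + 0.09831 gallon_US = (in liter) 404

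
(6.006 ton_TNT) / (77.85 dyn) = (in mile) 2.006e+10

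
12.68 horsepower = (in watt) 9455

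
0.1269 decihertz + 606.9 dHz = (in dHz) 607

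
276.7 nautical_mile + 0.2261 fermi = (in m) 5.124e+05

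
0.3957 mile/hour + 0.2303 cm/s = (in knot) 0.3483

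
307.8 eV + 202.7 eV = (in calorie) 1.955e-17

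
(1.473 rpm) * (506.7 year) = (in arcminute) 8.473e+12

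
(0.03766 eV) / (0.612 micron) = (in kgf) 1.005e-15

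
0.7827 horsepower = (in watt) 583.7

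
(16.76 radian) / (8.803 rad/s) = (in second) 1.904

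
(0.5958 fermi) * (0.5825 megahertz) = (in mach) 1.019e-12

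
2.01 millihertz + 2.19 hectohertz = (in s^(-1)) 219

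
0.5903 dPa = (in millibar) 0.0005903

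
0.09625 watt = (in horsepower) 0.0001291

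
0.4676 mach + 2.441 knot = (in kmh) 577.7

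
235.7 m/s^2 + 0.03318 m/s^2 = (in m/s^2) 235.7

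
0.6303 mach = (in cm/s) 2.146e+04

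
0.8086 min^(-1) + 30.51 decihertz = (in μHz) 3.064e+06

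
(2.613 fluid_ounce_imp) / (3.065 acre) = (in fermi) 5.986e+06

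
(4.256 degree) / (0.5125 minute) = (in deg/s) 0.1384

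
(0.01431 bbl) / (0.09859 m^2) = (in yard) 0.02524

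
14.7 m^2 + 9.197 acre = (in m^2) 3.723e+04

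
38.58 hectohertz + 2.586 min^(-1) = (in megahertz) 0.003858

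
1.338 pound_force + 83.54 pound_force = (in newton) 377.6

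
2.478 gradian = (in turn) 0.006195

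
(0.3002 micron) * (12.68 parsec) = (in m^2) 1.175e+11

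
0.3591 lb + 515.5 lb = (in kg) 234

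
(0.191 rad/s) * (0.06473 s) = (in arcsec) 2550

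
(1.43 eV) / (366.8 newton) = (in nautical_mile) 3.373e-25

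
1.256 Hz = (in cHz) 125.6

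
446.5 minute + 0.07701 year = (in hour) 682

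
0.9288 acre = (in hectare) 0.3759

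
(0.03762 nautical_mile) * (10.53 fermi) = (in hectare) 7.336e-17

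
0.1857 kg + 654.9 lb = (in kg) 297.2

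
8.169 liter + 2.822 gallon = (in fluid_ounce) 637.4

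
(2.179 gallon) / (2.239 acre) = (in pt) 0.00258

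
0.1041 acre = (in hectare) 0.04213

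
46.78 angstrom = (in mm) 4.678e-06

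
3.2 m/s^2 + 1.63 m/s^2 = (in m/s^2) 4.83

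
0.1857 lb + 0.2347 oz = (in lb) 0.2004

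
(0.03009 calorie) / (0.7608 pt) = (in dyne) 4.691e+07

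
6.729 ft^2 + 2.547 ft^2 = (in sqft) 9.276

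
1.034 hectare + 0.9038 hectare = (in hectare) 1.938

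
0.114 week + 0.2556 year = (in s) 8.13e+06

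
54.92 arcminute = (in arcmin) 54.92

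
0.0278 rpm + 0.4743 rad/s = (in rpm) 4.557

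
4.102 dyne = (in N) 4.102e-05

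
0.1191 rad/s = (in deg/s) 6.824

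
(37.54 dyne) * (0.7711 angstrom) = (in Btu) 2.744e-17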